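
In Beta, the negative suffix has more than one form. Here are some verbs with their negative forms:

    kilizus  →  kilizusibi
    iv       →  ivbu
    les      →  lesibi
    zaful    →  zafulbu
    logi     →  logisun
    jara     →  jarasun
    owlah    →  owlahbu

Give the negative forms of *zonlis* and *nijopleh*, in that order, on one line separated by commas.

The pattern is sibilance of the final sound: -ibi when the stem ends in a sibilant (*kilizus*, *les*); -bu when the stem ends in a non-sibilant consonant (*iv*, *zaful*, *owlah*); -sun when the stem ends in a vowel (*logi*, *jara*).
The final sound of *zonlis* is /s/, which is a sibilant, so the suffix is -ibi, giving *zonlisibi*.
*nijopleh* — final sound /h/ (a non-sibilant consonant) → -bu → *nijoplehbu*.

zonlisibi, nijoplehbu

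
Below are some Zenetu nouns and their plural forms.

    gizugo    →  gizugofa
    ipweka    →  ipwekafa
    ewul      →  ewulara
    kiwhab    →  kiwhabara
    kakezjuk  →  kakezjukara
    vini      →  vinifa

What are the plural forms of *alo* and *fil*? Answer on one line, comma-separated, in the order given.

The alternation tracks the final sound of the stem — -ara when the stem ends in a consonant (*ewul*, *kiwhab*, *kakezjuk*); -fa when the stem ends in a vowel (*gizugo*, *ipweka*, *vini*).
Since the final sound of *alo* is /o/ (a vowel), it takes -fa, giving *alofa*.
Since the final sound of *fil* is /l/ (a consonant), it takes -ara, giving *filara*.

alofa, filara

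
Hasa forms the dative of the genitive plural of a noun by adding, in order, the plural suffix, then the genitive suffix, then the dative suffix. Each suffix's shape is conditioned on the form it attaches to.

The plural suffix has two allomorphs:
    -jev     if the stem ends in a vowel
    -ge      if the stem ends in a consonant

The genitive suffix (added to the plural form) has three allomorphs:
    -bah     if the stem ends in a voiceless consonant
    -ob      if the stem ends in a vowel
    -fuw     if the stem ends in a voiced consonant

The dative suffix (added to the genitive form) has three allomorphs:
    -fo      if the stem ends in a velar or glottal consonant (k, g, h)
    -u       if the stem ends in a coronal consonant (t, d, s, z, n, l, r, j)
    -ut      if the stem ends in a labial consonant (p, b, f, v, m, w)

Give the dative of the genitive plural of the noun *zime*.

zimejevfuwut

*zime* — final sound /e/ (a vowel) → -jev → *zimejev*.
The final sound of the plural form *zimejev* is /v/, which is a voiced consonant, so the genitive suffix is -fuw, giving *zimejevfuw*.
Since the final consonant of the genitive form *zimejevfuw* is /w/ (labial), it takes -ut, giving *zimejevfuwut*.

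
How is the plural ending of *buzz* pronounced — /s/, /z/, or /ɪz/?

/ɪz/

The stem *buzz* ends in a sibilant (/s, z, ʃ, ʒ, tʃ, dʒ/).
The plural suffix surfaces as /ɪz/ after sibilants, /s/ after other voiceless consonants, and /z/ after other voiced sounds.
So the plural -s on *buzz* is pronounced /ɪz/.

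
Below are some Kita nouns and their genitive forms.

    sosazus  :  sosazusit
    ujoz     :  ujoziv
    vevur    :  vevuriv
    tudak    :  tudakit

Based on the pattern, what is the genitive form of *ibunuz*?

ibunuziv

The alternation tracks the final consonant of the stem — -it when the stem ends in a voiceless consonant (*sosazus*, *tudak*); -iv when the stem ends in a voiced consonant (*ujoz*, *vevur*).
*ibunuz* — final consonant /z/ (voiced) → -iv → *ibunuziv*.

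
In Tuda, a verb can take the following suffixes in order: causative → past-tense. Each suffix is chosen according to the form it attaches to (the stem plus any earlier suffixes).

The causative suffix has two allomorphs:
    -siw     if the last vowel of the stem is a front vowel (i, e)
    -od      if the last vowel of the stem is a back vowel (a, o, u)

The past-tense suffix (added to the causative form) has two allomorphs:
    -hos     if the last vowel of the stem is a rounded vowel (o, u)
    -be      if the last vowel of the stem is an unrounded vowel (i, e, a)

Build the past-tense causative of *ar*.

arodhos

The last vowel of *ar* is /a/, which is a back vowel, so the causative suffix is -od, giving *arod*.
The causative form *arod*: last vowel = /o/, a rounded vowel → -hos → *arodhos*.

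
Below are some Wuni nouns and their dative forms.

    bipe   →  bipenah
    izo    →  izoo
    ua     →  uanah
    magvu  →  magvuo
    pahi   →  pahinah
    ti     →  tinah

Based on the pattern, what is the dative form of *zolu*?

zoluo

The alternation tracks the last vowel of the stem — -o when the last vowel of the stem is a rounded vowel (*izo*, *magvu*); -nah when the last vowel of the stem is an unrounded vowel (*bipe*, *ua*, *pahi*, *ti*).
Since the last vowel of *zolu* is /u/ (a rounded vowel), it takes -o, giving *zoluo*.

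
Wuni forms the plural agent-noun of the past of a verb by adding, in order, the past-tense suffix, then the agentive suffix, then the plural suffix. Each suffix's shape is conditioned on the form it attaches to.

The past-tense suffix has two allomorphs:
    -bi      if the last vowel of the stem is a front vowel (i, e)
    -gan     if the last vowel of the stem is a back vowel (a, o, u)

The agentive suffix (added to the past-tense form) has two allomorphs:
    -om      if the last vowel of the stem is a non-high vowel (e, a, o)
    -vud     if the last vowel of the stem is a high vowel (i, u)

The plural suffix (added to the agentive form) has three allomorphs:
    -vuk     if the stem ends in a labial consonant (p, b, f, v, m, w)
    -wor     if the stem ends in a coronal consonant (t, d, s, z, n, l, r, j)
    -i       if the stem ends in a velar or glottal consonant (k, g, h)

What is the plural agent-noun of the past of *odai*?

*odai*: last vowel = /i/, a front vowel → -bi → *odaibi*.
The past-tense form *odaibi* — last vowel /i/ (a high vowel) → -vud → *odaibivud*.
The agentive form *odaibivud* — final consonant /d/ (coronal) → -wor → *odaibivudwor*.

odaibivudwor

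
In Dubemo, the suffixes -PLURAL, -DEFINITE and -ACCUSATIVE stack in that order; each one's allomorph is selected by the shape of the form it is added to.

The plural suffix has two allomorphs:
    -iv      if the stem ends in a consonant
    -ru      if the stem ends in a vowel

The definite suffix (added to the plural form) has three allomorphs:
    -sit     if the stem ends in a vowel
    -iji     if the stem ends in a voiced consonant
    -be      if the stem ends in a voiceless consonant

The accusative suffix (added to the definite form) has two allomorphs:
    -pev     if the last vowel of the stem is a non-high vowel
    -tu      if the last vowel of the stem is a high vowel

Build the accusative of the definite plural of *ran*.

*ran*: final sound = /n/, a consonant → -iv → *raniv*.
The final sound of the plural form *raniv* is /v/, which is a voiced consonant, so the definite suffix is -iji, giving *raniviji*.
The definite form *raniviji* — last vowel /i/ (a high vowel) → -tu → *ranivijitu*.

ranivijitu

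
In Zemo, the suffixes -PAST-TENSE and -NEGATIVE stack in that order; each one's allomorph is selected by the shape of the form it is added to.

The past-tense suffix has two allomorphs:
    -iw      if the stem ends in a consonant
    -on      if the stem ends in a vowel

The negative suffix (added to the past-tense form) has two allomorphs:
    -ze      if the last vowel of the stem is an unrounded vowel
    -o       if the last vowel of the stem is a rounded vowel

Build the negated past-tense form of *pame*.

pameono

*pame* — final sound /e/ (a vowel) → -on → *pameon*.
The past-tense form *pameon*: last vowel = /o/, a rounded vowel → -o → *pameono*.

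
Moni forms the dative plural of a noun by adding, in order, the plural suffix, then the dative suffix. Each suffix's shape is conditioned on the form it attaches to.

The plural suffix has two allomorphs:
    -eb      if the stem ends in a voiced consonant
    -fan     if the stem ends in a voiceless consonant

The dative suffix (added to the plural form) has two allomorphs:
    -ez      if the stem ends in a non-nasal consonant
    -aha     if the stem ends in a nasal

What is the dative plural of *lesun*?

lesunebez

Since the final consonant of *lesun* is /n/ (voiced), it takes -eb, giving *lesuneb*.
The plural form *lesuneb* — final consonant /b/ (non-nasal) → -ez → *lesunebez*.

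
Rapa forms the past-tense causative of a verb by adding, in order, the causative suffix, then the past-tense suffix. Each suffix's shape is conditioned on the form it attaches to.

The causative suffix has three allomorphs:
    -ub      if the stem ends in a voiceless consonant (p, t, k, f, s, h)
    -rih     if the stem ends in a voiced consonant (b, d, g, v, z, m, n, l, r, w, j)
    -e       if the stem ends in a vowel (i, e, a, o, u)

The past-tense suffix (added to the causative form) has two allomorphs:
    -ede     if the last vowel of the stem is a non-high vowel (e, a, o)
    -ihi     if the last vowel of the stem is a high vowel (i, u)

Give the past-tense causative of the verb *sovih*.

*sovih* — final sound /h/ (a voiceless consonant) → -ub → *sovihub*.
The causative form *sovihub*: last vowel = /u/, a high vowel → -ihi → *sovihubihi*.

sovihubihi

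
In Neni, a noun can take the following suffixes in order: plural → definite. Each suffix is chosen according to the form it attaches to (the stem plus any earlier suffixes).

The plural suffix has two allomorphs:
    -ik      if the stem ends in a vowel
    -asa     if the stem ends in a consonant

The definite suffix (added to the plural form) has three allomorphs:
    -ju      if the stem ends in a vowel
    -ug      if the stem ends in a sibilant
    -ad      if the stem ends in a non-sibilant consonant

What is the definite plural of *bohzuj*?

*bohzuj* — final sound /j/ (a consonant) → -asa → *bohzujasa*.
The plural form *bohzujasa* — final sound /a/ (a vowel) → -ju → *bohzujasaju*.

bohzujasaju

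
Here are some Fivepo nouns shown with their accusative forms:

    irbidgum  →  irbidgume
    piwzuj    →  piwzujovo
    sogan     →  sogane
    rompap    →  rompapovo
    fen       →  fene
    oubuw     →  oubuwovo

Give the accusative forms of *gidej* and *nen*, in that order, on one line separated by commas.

The alternation tracks the final consonant of the stem — -e when the stem ends in a nasal (*irbidgum*, *sogan*, *fen*); -ovo when the stem ends in a non-nasal consonant (*piwzuj*, *rompap*, *oubuw*).
*gidej* — final consonant /j/ (non-nasal) → -ovo → *gidejovo*.
*nen* — final consonant /n/ (a nasal) → -e → *nene*.

gidejovo, nene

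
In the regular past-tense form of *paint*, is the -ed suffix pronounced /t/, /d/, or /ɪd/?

The stem *paint* ends in /t/ or /d/.
The -ed suffix is realized as /ɪd/ after /t, d/; as /t/ after other voiceless consonants; and as /d/ after other voiced sounds.
So -ed on *paint* is pronounced /ɪd/.

/ɪd/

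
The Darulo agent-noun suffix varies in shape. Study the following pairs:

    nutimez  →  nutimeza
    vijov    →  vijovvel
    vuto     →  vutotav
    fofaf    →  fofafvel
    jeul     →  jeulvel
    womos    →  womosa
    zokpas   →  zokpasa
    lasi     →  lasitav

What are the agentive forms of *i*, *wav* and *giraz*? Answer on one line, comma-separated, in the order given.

The suffix is conditioned by the final sound: -a when the stem ends in a sibilant (*nutimez*, *womos*, *zokpas*); -vel when the stem ends in a non-sibilant consonant (*vijov*, *fofaf*, *jeul*); -tav when the stem ends in a vowel (*vuto*, *lasi*).
*i*: final sound = /i/, a vowel → -tav → *itav*.
*wav* — final sound /v/ (a non-sibilant consonant) → -vel → *wavvel*.
The final sound of *giraz* is /z/, which is a sibilant, so the suffix is -a, giving *giraza*.

itav, wavvel, giraza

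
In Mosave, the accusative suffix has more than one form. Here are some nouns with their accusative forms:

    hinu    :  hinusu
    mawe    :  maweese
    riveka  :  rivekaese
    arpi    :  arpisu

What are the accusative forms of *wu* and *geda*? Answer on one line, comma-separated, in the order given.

Looking at the last vowel of each stem: -su when the last vowel of the stem is a high vowel (*hinu*, *arpi*); -ese when the last vowel of the stem is a non-high vowel (*mawe*, *riveka*).
The last vowel of *wu* is /u/, which is a high vowel, so the suffix is -su, giving *wusu*.
*geda*: last vowel = /a/, a non-high vowel → -ese → *gedaese*.

wusu, gedaese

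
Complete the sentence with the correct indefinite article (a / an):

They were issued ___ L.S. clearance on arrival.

The indefinite article is chosen by the initial *sound* of the following word, not its spelling.
The initialism *L.S.* is read letter by letter; the first letter, L, is pronounced /ɛl/, which begins with a vowel sound.
So the article is *an*: They were issued an L.S. clearance on arrival.

an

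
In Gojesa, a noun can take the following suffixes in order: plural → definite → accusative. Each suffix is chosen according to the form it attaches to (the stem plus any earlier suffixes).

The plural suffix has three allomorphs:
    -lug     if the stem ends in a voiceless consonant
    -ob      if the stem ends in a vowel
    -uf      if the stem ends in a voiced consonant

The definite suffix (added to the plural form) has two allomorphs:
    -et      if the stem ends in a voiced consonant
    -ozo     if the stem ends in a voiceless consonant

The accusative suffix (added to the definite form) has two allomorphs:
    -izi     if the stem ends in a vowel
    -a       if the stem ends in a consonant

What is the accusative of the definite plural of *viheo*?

The final sound of *viheo* is /o/, which is a vowel, so the plural suffix is -ob, giving *viheoob*.
The final consonant of the plural form *viheoob* is /b/, which is voiced, so the definite suffix is -et, giving *viheoobet*.
The final sound of the definite form *viheoobet* is /t/, which is a consonant, so the accusative suffix is -a, giving *viheoobeta*.

viheoobeta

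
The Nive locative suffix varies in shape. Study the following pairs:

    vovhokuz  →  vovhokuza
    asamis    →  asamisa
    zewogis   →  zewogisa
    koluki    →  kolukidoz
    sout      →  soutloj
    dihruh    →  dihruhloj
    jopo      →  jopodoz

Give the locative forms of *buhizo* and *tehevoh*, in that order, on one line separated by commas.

Looking at the final sound of each stem: -a when the stem ends in a sibilant (*vovhokuz*, *asamis*, *zewogis*); -loj when the stem ends in a non-sibilant consonant (*sout*, *dihruh*); -doz when the stem ends in a vowel (*koluki*, *jopo*).
*buhizo* — final sound /o/ (a vowel) → -doz → *buhizodoz*.
*tehevoh*: final sound = /h/, a non-sibilant consonant → -loj → *tehevohloj*.

buhizodoz, tehevohloj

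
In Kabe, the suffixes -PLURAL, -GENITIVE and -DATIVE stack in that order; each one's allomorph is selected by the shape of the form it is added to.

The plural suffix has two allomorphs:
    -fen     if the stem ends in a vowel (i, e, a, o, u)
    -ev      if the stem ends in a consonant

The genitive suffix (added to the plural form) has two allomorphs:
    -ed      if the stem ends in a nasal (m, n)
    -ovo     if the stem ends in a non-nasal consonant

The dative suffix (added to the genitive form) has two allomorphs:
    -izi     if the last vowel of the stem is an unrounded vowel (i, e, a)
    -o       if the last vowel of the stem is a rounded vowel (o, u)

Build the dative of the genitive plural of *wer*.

Since the final sound of *wer* is /r/ (a consonant), it takes -ev, giving *werev*.
The final consonant of the plural form *werev* is /v/, which is non-nasal, so the genitive suffix is -ovo, giving *werevovo*.
The genitive form *werevovo*: last vowel = /o/, a rounded vowel → -o → *werevovoo*.

werevovoo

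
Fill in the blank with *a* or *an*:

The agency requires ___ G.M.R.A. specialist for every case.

a

The indefinite article is chosen by the initial *sound* of the following word, not its spelling.
The initialism *G.M.R.A.* is read letter by letter; the first letter, G, is pronounced /dʒiː/, which begins with a consonant sound.
So the article is *a*: The agency requires a G.M.R.A. specialist for every case.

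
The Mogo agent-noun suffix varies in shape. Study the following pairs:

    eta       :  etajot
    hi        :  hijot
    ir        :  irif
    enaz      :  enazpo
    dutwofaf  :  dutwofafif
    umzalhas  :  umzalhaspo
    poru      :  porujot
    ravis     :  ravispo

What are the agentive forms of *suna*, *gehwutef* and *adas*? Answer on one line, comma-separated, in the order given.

sunajot, gehwutefif, adaspo

Looking at the final sound of each stem: -po when the stem ends in a sibilant (*enaz*, *umzalhas*, *ravis*); -if when the stem ends in a non-sibilant consonant (*ir*, *dutwofaf*); -jot when the stem ends in a vowel (*eta*, *hi*, *poru*).
Since the final sound of *suna* is /a/ (a vowel), it takes -jot, giving *sunajot*.
*gehwutef* — final sound /f/ (a non-sibilant consonant) → -if → *gehwutefif*.
The final sound of *adas* is /s/, which is a sibilant, so the suffix is -po, giving *adaspo*.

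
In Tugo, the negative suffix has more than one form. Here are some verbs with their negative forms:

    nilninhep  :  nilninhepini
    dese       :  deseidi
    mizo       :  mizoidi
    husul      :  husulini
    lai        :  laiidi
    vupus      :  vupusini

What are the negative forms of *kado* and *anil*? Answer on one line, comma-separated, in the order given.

The suffix is conditioned by the final sound: -ini when the stem ends in a consonant (*nilninhep*, *husul*, *vupus*); -idi when the stem ends in a vowel (*dese*, *mizo*, *lai*).
Since the final sound of *kado* is /o/ (a vowel), it takes -idi, giving *kadoidi*.
*anil*: final sound = /l/, a consonant → -ini → *anilini*.

kadoidi, anilini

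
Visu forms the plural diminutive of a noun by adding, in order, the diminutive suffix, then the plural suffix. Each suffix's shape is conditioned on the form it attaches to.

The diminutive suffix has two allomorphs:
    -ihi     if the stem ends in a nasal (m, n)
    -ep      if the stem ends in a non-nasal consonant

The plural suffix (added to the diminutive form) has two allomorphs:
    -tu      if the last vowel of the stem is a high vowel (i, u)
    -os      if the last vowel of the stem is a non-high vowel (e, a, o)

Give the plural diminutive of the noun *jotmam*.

Since the final consonant of *jotmam* is /m/ (a nasal), it takes -ihi, giving *jotmamihi*.
The diminutive form *jotmamihi*: last vowel = /i/, a high vowel → -tu → *jotmamihitu*.

jotmamihitu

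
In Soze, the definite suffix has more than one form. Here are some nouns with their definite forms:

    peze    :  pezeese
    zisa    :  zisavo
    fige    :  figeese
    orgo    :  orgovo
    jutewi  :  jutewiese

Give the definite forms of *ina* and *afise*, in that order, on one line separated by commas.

The alternation tracks the last vowel of the stem — -ese when the last vowel of the stem is a front vowel (*peze*, *fige*, *jutewi*); -vo when the last vowel of the stem is a back vowel (*zisa*, *orgo*).
The last vowel of *ina* is /a/, which is a back vowel, so the suffix is -vo, giving *inavo*.
The last vowel of *afise* is /e/, which is a front vowel, so the suffix is -ese, giving *afiseese*.

inavo, afiseese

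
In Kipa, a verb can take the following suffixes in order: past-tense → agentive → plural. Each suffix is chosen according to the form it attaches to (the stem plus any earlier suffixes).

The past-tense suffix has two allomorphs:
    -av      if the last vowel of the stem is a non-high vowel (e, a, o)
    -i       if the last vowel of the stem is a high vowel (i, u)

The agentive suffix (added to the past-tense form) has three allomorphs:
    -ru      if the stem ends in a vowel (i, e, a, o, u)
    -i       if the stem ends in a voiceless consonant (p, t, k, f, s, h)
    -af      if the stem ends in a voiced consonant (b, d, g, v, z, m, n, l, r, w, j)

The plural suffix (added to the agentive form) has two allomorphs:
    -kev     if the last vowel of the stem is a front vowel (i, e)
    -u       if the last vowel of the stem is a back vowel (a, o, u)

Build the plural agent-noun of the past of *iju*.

The last vowel of *iju* is /u/, which is a high vowel, so the past-tense suffix is -i, giving *ijui*.
The past-tense form *ijui* — final sound /i/ (a vowel) → -ru → *ijuiru*.
Since the last vowel of the agentive form *ijuiru* is /u/ (a back vowel), it takes -u, giving *ijuiruu*.

ijuiruu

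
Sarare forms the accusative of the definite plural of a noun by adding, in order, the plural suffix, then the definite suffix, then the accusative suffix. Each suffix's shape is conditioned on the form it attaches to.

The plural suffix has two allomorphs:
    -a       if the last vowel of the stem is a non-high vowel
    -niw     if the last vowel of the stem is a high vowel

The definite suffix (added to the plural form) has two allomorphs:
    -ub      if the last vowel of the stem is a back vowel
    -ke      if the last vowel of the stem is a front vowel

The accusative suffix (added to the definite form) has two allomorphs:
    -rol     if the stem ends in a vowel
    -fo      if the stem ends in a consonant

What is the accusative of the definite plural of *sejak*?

*sejak*: last vowel = /a/, a non-high vowel → -a → *sejaka*.
The plural form *sejaka*: last vowel = /a/, a back vowel → -ub → *sejakaub*.
The definite form *sejakaub*: final sound = /b/, a consonant → -fo → *sejakaubfo*.

sejakaubfo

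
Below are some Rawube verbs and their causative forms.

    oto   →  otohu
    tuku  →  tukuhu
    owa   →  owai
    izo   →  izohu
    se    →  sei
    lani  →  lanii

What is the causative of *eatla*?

The alternation tracks the last vowel of the stem — -hu when the last vowel of the stem is a rounded vowel (*oto*, *tuku*, *izo*); -i when the last vowel of the stem is an unrounded vowel (*owa*, *se*, *lani*).
*eatla*: last vowel = /a/, an unrounded vowel → -i → *eatlai*.

eatlai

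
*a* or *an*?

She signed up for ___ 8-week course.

The indefinite article is chosen by the initial *sound* of the following word, not its spelling.
The number *8* is spoken "eight", beginning with /eɪt/ — a vowel sound.
So the article is *an*: She signed up for an 8-week course.

an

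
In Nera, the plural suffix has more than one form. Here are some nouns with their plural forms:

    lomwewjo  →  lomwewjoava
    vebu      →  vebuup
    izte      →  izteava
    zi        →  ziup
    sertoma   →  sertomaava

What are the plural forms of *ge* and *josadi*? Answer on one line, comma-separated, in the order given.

geava, josadiup

The suffix is conditioned by the last vowel: -up when the last vowel of the stem is a high vowel (*vebu*, *zi*); -ava when the last vowel of the stem is a non-high vowel (*lomwewjo*, *izte*, *sertoma*).
The last vowel of *ge* is /e/, which is a non-high vowel, so the suffix is -ava, giving *geava*.
The last vowel of *josadi* is /i/, which is a high vowel, so the suffix is -up, giving *josadiup*.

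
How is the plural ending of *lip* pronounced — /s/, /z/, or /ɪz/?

/s/

The stem *lip* ends in a voiceless non-sibilant consonant.
The plural suffix surfaces as /ɪz/ after sibilants, /s/ after other voiceless consonants, and /z/ after other voiced sounds.
So the plural -s on *lip* is pronounced /s/.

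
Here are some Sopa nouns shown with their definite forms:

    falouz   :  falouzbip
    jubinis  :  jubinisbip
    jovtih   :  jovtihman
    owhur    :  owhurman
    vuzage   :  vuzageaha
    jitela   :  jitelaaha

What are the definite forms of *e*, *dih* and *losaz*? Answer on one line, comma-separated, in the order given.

Looking at the final sound of each stem: -bip when the stem ends in a sibilant (*falouz*, *jubinis*); -man when the stem ends in a non-sibilant consonant (*jovtih*, *owhur*); -aha when the stem ends in a vowel (*vuzage*, *jitela*).
*e* — final sound /e/ (a vowel) → -aha → *eaha*.
*dih*: final sound = /h/, a non-sibilant consonant → -man → *dihman*.
*losaz*: final sound = /z/, a sibilant → -bip → *losazbip*.

eaha, dihman, losazbip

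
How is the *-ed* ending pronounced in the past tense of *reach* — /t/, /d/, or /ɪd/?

/t/

The stem *reach* ends in a voiceless consonant other than /t/.
The -ed suffix is realized as /ɪd/ after /t, d/; as /t/ after other voiceless consonants; and as /d/ after other voiced sounds.
So -ed on *reach* is pronounced /t/.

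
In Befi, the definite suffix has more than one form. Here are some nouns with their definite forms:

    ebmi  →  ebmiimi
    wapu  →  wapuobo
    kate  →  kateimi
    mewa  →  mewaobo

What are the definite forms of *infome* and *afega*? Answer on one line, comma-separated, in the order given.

infomeimi, afegaobo

The alternation tracks the last vowel of the stem — -imi when the last vowel of the stem is a front vowel (*ebmi*, *kate*); -obo when the last vowel of the stem is a back vowel (*wapu*, *mewa*).
Since the last vowel of *infome* is /e/ (a front vowel), it takes -imi, giving *infomeimi*.
The last vowel of *afega* is /a/, which is a back vowel, so the suffix is -obo, giving *afegaobo*.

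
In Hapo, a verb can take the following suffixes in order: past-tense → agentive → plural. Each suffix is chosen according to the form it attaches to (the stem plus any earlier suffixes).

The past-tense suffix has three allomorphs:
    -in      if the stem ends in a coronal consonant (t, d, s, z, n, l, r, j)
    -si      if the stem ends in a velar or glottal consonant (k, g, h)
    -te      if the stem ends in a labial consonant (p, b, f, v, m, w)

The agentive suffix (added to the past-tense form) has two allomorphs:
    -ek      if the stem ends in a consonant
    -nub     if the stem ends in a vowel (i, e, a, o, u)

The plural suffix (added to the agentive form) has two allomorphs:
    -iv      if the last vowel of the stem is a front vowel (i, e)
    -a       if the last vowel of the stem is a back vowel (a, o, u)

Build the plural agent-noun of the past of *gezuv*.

*gezuv* — final consonant /v/ (labial) → -te → *gezuvte*.
Since the final sound of the past-tense form *gezuvte* is /e/ (a vowel), it takes -nub, giving *gezuvtenub*.
The agentive form *gezuvtenub*: last vowel = /u/, a back vowel → -a → *gezuvtenuba*.

gezuvtenuba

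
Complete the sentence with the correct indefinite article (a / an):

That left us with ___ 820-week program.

The indefinite article is chosen by the initial *sound* of the following word, not its spelling.
The number *820* is spoken "eight hundred …", beginning with /eɪt/ — a vowel sound.
So the article is *an*: That left us with an 820-week program.

an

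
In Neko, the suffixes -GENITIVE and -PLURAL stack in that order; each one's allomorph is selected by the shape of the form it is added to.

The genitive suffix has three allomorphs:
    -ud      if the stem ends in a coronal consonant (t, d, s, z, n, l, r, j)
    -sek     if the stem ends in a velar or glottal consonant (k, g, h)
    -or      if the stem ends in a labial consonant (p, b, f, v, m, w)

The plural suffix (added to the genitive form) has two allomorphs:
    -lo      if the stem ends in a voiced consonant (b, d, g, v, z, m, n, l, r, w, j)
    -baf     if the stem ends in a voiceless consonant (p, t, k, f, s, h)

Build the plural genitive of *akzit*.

*akzit* — final consonant /t/ (coronal) → -ud → *akzitud*.
The genitive form *akzitud*: final consonant = /d/, voiced → -lo → *akzitudlo*.

akzitudlo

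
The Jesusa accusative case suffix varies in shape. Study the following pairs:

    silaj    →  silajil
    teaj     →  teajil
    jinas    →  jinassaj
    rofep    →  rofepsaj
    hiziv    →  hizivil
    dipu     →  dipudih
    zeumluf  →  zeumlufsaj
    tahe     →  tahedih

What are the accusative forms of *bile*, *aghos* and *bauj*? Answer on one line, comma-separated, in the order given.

Looking at the final sound of each stem: -saj when the stem ends in a voiceless consonant (*jinas*, *rofep*, *zeumluf*); -il when the stem ends in a voiced consonant (*silaj*, *teaj*, *hiziv*); -dih when the stem ends in a vowel (*dipu*, *tahe*).
The final sound of *bile* is /e/, which is a vowel, so the suffix is -dih, giving *biledih*.
*aghos*: final sound = /s/, a voiceless consonant → -saj → *aghossaj*.
Since the final sound of *bauj* is /j/ (a voiced consonant), it takes -il, giving *baujil*.

biledih, aghossaj, baujil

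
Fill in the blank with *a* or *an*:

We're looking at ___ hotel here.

a

The indefinite article is chosen by the initial *sound* of the following word, not its spelling.
*hotel* begins with the sound /h/ (h is pronounced) — a consonant sound.
So the article is *a*: We're looking at a hotel here.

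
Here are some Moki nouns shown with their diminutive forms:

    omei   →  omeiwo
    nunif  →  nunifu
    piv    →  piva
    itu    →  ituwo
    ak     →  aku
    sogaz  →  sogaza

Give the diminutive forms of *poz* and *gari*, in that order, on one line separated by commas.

Looking at the final sound of each stem: -u when the stem ends in a voiceless consonant (*nunif*, *ak*); -a when the stem ends in a voiced consonant (*piv*, *sogaz*); -wo when the stem ends in a vowel (*omei*, *itu*).
Since the final sound of *poz* is /z/ (a voiced consonant), it takes -a, giving *poza*.
The final sound of *gari* is /i/, which is a vowel, so the suffix is -wo, giving *gariwo*.

poza, gariwo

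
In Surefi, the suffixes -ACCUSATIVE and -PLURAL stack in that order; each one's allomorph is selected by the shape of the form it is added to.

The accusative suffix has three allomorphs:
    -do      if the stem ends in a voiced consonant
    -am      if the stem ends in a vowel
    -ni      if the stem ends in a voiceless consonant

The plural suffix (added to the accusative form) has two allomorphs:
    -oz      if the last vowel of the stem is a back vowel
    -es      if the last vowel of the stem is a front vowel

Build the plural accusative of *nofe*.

nofeamoz

The final sound of *nofe* is /e/, which is a vowel, so the accusative suffix is -am, giving *nofeam*.
The last vowel of the accusative form *nofeam* is /a/, which is a back vowel, so the plural suffix is -oz, giving *nofeamoz*.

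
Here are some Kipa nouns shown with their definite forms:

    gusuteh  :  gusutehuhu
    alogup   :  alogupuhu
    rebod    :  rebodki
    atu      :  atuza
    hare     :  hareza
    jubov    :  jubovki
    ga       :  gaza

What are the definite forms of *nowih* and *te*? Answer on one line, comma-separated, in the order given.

nowihuhu, teza

The suffix is conditioned by the final sound: -uhu when the stem ends in a voiceless consonant (*gusuteh*, *alogup*); -ki when the stem ends in a voiced consonant (*rebod*, *jubov*); -za when the stem ends in a vowel (*atu*, *hare*, *ga*).
*nowih*: final sound = /h/, a voiceless consonant → -uhu → *nowihuhu*.
*te* — final sound /e/ (a vowel) → -za → *teza*.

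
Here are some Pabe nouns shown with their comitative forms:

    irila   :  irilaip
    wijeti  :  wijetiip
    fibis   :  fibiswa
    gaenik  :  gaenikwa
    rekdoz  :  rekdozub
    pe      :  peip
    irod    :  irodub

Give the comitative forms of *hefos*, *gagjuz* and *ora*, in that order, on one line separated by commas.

hefoswa, gagjuzub, oraip

The suffix is conditioned by the final sound: -wa when the stem ends in a voiceless consonant (*fibis*, *gaenik*); -ub when the stem ends in a voiced consonant (*rekdoz*, *irod*); -ip when the stem ends in a vowel (*irila*, *wijeti*, *pe*).
Since the final sound of *hefos* is /s/ (a voiceless consonant), it takes -wa, giving *hefoswa*.
*gagjuz* — final sound /z/ (a voiced consonant) → -ub → *gagjuzub*.
The final sound of *ora* is /a/, which is a vowel, so the suffix is -ip, giving *oraip*.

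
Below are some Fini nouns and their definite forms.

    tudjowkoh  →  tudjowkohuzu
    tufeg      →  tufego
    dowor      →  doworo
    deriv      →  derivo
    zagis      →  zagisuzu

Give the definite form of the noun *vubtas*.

vubtasuzu

The alternation tracks the final consonant of the stem — -uzu when the stem ends in a voiceless consonant (*tudjowkoh*, *zagis*); -o when the stem ends in a voiced consonant (*tufeg*, *dowor*, *deriv*).
*vubtas*: final consonant = /s/, voiceless → -uzu → *vubtasuzu*.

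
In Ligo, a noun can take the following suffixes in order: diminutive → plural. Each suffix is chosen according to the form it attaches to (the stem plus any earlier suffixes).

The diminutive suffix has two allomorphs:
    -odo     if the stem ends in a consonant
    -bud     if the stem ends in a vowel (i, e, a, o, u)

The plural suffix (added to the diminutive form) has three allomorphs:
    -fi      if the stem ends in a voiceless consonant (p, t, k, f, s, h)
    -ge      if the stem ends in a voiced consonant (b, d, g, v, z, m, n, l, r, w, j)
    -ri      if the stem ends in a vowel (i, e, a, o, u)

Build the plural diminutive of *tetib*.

tetibodori

*tetib* — final sound /b/ (a consonant) → -odo → *tetibodo*.
The diminutive form *tetibodo*: final sound = /o/, a vowel → -ri → *tetibodori*.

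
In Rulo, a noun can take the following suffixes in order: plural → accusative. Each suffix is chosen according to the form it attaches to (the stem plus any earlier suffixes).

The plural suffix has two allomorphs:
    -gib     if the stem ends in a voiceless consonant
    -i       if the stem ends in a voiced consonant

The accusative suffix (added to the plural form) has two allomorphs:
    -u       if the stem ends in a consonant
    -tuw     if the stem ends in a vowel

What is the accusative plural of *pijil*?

pijilituw

Since the final consonant of *pijil* is /l/ (voiced), it takes -i, giving *pijili*.
The plural form *pijili*: final sound = /i/, a vowel → -tuw → *pijilituw*.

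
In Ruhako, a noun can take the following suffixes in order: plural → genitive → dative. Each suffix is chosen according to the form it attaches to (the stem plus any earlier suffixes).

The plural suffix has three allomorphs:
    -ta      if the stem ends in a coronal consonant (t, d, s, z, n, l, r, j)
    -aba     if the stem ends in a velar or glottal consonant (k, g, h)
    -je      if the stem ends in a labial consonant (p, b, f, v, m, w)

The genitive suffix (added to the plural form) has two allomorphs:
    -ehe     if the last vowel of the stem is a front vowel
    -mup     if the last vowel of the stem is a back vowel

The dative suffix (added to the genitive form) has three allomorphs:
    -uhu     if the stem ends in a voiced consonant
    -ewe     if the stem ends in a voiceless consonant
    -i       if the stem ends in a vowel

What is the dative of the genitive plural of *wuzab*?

wuzabjeehei

The final consonant of *wuzab* is /b/, which is labial, so the plural suffix is -je, giving *wuzabje*.
The last vowel of the plural form *wuzabje* is /e/, which is a front vowel, so the genitive suffix is -ehe, giving *wuzabjeehe*.
Since the final sound of the genitive form *wuzabjeehe* is /e/ (a vowel), it takes -i, giving *wuzabjeehei*.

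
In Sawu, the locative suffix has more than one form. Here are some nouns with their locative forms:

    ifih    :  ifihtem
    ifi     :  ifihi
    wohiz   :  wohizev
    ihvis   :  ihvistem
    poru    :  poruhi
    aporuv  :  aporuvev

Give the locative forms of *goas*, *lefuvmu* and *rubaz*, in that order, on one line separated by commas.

goastem, lefuvmuhi, rubazev

The suffix is conditioned by the final sound: -tem when the stem ends in a voiceless consonant (*ifih*, *ihvis*); -ev when the stem ends in a voiced consonant (*wohiz*, *aporuv*); -hi when the stem ends in a vowel (*ifi*, *poru*).
The final sound of *goas* is /s/, which is a voiceless consonant, so the suffix is -tem, giving *goastem*.
*lefuvmu*: final sound = /u/, a vowel → -hi → *lefuvmuhi*.
*rubaz* — final sound /z/ (a voiced consonant) → -ev → *rubazev*.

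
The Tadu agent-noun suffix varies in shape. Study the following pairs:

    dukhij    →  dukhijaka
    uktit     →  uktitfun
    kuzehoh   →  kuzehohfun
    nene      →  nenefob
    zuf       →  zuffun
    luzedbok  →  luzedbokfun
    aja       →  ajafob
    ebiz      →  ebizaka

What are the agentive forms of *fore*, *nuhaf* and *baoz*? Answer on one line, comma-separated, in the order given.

The pattern is voicing of the final sound: -fun when the stem ends in a voiceless consonant (*uktit*, *kuzehoh*, *zuf*, *luzedbok*); -aka when the stem ends in a voiced consonant (*dukhij*, *ebiz*); -fob when the stem ends in a vowel (*nene*, *aja*).
The final sound of *fore* is /e/, which is a vowel, so the suffix is -fob, giving *forefob*.
Since the final sound of *nuhaf* is /f/ (a voiceless consonant), it takes -fun, giving *nuhaffun*.
The final sound of *baoz* is /z/, which is a voiced consonant, so the suffix is -aka, giving *baozaka*.

forefob, nuhaffun, baozaka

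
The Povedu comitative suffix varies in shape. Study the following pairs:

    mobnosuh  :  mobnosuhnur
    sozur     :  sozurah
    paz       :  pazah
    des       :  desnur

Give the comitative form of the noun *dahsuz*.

Looking at the final consonant of each stem: -nur when the stem ends in a voiceless consonant (*mobnosuh*, *des*); -ah when the stem ends in a voiced consonant (*sozur*, *paz*).
*dahsuz*: final consonant = /z/, voiced → -ah → *dahsuzah*.

dahsuzah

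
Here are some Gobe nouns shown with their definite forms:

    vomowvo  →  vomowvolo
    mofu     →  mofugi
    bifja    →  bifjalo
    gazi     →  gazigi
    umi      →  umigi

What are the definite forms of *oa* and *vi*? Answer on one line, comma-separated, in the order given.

The alternation tracks the last vowel of the stem — -gi when the last vowel of the stem is a high vowel (*mofu*, *gazi*, *umi*); -lo when the last vowel of the stem is a non-high vowel (*vomowvo*, *bifja*).
*oa*: last vowel = /a/, a non-high vowel → -lo → *oalo*.
*vi* — last vowel /i/ (a high vowel) → -gi → *vigi*.

oalo, vigi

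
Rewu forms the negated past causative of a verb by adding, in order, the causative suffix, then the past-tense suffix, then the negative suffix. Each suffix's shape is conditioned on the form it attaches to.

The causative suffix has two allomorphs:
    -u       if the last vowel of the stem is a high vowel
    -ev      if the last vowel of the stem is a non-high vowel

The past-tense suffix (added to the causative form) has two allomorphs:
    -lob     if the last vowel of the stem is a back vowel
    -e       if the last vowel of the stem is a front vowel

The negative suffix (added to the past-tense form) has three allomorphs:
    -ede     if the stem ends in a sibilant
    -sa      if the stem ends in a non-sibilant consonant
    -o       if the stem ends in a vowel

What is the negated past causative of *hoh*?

Since the last vowel of *hoh* is /o/ (a non-high vowel), it takes -ev, giving *hohev*.
The last vowel of the causative form *hohev* is /e/, which is a front vowel, so the past-tense suffix is -e, giving *hoheve*.
The past-tense form *hoheve*: final sound = /e/, a vowel → -o → *hoheveo*.

hoheveo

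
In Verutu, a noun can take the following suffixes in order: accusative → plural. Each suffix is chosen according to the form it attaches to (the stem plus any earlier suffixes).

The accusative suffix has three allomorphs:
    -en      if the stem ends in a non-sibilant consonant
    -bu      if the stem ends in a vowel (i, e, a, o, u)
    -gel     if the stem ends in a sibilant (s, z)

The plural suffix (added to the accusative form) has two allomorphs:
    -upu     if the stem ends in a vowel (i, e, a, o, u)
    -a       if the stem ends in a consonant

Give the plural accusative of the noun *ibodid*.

The final sound of *ibodid* is /d/, which is a non-sibilant consonant, so the accusative suffix is -en, giving *ibodiden*.
The accusative form *ibodiden*: final sound = /n/, a consonant → -a → *ibodidena*.

ibodidena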